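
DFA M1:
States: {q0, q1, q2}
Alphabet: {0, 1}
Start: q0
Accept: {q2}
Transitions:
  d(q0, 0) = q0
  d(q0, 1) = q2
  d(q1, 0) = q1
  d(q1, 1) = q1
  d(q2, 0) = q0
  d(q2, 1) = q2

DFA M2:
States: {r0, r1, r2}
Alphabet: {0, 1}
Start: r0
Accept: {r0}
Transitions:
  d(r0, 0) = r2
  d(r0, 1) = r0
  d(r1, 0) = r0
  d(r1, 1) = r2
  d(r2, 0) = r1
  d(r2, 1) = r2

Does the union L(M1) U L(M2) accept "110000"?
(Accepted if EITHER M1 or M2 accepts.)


M1: final=q0 accepted=False
M2: final=r2 accepted=False

No, union rejects (neither accepts)


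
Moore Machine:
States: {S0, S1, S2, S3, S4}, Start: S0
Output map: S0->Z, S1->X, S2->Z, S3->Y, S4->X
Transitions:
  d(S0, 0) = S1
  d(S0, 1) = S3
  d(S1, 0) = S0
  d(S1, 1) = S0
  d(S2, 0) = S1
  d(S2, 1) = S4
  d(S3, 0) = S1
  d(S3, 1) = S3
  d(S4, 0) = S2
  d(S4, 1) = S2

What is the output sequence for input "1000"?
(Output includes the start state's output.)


Start: S0 (output Z)
  --1--> S3 (output Y)
  --0--> S1 (output X)
  --0--> S0 (output Z)
  --0--> S1 (output X)

"ZYXZX"


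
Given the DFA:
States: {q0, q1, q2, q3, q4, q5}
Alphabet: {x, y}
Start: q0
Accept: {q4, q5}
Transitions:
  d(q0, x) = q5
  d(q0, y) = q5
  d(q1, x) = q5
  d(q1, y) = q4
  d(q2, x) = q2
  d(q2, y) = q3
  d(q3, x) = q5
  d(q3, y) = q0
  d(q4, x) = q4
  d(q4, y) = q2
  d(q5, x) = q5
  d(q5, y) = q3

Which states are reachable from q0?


BFS from q0:
  layer 0: {q0}
  layer 1: {q5}
  layer 2: {q3}

{q0, q3, q5}


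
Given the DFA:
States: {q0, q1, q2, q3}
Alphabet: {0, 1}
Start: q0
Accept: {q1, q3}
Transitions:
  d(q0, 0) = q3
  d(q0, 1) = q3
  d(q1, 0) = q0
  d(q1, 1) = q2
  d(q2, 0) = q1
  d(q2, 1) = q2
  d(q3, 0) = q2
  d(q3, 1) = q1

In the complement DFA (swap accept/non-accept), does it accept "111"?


Trace: q0 -> q3 -> q1 -> q2
Final: q2
Original accept: {q1, q3}
Complement: q2 is not in original accept

Yes, complement accepts (original rejects)


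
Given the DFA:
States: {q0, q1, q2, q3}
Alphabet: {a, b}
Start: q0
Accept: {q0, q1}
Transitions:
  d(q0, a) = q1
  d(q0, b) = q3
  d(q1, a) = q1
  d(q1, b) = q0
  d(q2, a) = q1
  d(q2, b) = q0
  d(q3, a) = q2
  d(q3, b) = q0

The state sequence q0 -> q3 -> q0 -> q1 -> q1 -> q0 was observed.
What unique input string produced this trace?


Trace back each transition to find the symbol:
  q0 --[b]--> q3
  q3 --[b]--> q0
  q0 --[a]--> q1
  q1 --[a]--> q1
  q1 --[b]--> q0

"bbaab"


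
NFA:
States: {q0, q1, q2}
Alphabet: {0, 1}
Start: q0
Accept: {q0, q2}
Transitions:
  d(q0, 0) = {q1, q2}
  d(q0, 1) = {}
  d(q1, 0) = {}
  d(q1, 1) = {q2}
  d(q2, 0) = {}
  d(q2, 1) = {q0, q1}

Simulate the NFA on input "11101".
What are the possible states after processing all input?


Start: {q0}
  --1--> {}
  --1--> {}
  --1--> {}
  --0--> {}
  --1--> {}

{} (empty set, no valid transitions)


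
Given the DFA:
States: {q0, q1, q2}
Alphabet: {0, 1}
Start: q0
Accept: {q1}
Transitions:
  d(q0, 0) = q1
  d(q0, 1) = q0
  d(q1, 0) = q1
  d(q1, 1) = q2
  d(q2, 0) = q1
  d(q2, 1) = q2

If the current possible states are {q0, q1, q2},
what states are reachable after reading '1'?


Apply transition on '1' from each current state:
  d(q0, 1) = q0
  d(q1, 1) = q2
  d(q2, 1) = q2

{q0, q2}


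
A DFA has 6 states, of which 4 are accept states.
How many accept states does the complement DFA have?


Complement swaps accept and non-accept states.
6 - 4 = 2

2


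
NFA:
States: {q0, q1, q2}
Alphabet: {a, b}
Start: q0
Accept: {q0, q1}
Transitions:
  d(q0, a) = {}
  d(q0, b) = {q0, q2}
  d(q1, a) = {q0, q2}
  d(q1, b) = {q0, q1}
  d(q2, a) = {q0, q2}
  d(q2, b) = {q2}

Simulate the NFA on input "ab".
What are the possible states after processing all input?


Start: {q0}
  --a--> {}
  --b--> {}

{} (empty set, no valid transitions)


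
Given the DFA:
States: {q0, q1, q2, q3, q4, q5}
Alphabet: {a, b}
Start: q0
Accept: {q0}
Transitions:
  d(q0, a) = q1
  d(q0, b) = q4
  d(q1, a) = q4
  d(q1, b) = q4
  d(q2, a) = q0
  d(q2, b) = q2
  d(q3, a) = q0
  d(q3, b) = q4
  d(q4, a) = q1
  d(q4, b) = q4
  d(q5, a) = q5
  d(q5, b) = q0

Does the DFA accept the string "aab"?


Trace: q0 -> q1 -> q4 -> q4
Final state: q4
Accept states: {q0}

No, rejected (final state q4 is not an accept state)


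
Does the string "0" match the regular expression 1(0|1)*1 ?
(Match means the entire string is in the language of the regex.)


|string| = 1; first = '0'; last = '0'

No, "0" does not match 1(0|1)*1


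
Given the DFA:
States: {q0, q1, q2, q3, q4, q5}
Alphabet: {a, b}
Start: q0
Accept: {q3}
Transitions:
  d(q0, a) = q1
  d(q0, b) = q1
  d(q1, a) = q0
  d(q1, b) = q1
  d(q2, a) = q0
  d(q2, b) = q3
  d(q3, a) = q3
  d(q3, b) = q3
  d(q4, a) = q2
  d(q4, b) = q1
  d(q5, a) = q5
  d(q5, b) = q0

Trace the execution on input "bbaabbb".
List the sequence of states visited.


Input: bbaabbb
d(q0, b) = q1
d(q1, b) = q1
d(q1, a) = q0
d(q0, a) = q1
d(q1, b) = q1
d(q1, b) = q1
d(q1, b) = q1


q0 -> q1 -> q1 -> q0 -> q1 -> q1 -> q1 -> q1


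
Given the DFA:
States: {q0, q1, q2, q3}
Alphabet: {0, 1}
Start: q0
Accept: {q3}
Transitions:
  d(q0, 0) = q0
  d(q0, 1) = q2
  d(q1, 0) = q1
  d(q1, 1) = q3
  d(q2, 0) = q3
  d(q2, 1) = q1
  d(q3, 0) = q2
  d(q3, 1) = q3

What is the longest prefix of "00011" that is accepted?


Run the DFA, marking each prefix where the state is accepting:
  "" -> q0 [reject]
  "0" -> q0 [reject]
  "00" -> q0 [reject]
  "000" -> q0 [reject]
  "0001" -> q2 [reject]
  "00011" -> q1 [reject]

No prefix is accepted


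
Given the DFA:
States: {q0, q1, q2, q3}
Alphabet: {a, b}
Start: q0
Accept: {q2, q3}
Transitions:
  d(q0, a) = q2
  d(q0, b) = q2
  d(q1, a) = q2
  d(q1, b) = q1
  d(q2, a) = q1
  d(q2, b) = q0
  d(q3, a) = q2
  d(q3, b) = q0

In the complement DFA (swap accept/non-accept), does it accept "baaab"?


Trace: q0 -> q2 -> q1 -> q2 -> q1 -> q1
Final: q1
Original accept: {q2, q3}
Complement: q1 is not in original accept

Yes, complement accepts (original rejects)


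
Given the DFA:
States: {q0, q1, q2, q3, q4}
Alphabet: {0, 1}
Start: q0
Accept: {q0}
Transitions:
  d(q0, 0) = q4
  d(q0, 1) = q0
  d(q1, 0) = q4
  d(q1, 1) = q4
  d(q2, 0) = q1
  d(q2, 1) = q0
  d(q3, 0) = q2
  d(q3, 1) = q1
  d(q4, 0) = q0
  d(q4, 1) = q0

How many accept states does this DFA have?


Accept states listed: {q0}
Counting: q0(1)

1


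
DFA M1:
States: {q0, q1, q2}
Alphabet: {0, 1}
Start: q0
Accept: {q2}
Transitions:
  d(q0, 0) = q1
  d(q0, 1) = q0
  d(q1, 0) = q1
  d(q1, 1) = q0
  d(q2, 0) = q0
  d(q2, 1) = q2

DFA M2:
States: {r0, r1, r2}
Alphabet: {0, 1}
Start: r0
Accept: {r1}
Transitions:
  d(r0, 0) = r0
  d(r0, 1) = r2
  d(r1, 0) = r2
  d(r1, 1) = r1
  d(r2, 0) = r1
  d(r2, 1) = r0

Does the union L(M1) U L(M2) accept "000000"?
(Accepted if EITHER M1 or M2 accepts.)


M1: final=q1 accepted=False
M2: final=r0 accepted=False

No, union rejects (neither accepts)


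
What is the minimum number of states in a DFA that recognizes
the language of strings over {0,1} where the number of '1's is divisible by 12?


States track (count of '1') mod 12.
Need 12 states: one per remainder 0..11; accept = remainder 0.

12


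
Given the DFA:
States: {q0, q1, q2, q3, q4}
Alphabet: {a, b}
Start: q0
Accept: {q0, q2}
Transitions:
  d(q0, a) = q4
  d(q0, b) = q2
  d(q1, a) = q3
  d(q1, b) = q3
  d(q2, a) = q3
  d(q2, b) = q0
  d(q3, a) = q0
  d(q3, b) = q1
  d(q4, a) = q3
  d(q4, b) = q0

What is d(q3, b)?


Looking up transition d(q3, b)

q1


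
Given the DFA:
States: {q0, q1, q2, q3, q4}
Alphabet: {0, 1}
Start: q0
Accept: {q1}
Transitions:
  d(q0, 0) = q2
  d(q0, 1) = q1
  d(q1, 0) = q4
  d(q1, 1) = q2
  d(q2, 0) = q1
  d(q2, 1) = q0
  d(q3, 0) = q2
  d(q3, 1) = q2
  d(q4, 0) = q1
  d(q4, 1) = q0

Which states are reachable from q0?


BFS from q0:
  layer 0: {q0}
  layer 1: {q1, q2}
  layer 2: {q4}

{q0, q1, q2, q4}


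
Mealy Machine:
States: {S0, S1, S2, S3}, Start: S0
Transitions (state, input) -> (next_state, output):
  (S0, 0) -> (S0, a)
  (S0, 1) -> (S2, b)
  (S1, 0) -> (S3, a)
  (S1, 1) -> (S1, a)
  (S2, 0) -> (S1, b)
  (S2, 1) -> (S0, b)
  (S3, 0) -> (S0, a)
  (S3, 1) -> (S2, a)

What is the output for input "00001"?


Step-by-step:
  (S0, 0) -> (S0, a)
  (S0, 0) -> (S0, a)
  (S0, 0) -> (S0, a)
  (S0, 0) -> (S0, a)
  (S0, 1) -> (S2, b)

"aaaab"


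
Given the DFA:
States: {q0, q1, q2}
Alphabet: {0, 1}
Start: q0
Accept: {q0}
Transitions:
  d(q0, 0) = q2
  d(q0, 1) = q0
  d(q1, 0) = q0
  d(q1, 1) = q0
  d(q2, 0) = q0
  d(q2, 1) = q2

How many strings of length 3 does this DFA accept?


Enumerating all length-3 strings:
  "000" -> q2 [reject]
  "001" -> q0 [accept]
  "010" -> q0 [accept]
  "011" -> q2 [reject]
  "100" -> q0 [accept]
  "101" -> q2 [reject]
  "110" -> q2 [reject]
  "111" -> q0 [accept]

4 out of 8


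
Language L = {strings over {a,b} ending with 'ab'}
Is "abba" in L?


last two symbols = 'ba'

No, "abba" is not in L


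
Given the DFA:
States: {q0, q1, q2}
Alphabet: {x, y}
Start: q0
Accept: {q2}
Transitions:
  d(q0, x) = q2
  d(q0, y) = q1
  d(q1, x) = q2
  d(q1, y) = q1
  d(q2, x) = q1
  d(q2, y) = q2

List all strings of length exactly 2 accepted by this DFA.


All strings of length 2: 4 total
Accepted: 2

"xy", "yx"


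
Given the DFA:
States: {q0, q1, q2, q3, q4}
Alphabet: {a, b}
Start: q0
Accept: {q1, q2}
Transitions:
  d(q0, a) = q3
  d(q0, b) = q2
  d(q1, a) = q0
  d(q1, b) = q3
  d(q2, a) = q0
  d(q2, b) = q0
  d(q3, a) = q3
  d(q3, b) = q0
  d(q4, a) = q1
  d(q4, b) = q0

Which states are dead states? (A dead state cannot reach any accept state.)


Forward reachability from each state:
  q0 -> reaches accept state q2 (live)
  q1 -> reaches accept state q1 (live)
  q2 -> reaches accept state q2 (live)
  q3 -> reaches accept state q2 (live)
  q4 -> reaches accept state q1 (live)

None (all states can reach an accept state)


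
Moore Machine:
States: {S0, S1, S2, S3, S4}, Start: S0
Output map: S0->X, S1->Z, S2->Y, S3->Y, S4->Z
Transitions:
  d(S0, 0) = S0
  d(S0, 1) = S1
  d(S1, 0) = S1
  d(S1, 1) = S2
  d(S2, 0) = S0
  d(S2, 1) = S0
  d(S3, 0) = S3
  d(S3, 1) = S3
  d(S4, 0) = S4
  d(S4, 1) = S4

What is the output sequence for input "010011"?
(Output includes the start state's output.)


Start: S0 (output X)
  --0--> S0 (output X)
  --1--> S1 (output Z)
  --0--> S1 (output Z)
  --0--> S1 (output Z)
  --1--> S2 (output Y)
  --1--> S0 (output X)

"XXZZZYX"


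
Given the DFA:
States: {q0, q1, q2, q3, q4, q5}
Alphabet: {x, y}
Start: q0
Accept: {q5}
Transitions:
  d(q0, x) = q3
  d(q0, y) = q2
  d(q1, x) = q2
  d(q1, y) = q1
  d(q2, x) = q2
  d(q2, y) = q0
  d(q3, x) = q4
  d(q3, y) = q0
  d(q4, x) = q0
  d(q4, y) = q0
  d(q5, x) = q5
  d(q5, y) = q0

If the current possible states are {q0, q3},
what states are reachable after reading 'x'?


Apply transition on 'x' from each current state:
  d(q0, x) = q3
  d(q3, x) = q4

{q3, q4}


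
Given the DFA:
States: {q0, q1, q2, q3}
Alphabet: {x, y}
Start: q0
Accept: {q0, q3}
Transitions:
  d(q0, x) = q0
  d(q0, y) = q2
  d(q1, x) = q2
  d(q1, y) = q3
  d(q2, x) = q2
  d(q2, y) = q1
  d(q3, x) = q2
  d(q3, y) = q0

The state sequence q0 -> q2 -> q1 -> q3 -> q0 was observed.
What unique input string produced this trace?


Trace back each transition to find the symbol:
  q0 --[y]--> q2
  q2 --[y]--> q1
  q1 --[y]--> q3
  q3 --[y]--> q0

"yyyy"


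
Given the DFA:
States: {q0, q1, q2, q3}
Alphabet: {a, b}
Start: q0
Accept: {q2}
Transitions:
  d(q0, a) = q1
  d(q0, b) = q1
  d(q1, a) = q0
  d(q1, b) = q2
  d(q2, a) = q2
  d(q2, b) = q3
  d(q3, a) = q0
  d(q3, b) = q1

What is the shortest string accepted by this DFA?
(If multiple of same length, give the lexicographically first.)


BFS by string length (lex-first path to each state shown):
  len 0: q0<-""
  len 1: q1<-"a"
  len 2: q0<-"aa", q2<-"ab"
Found accept state at length 2.

"ab"


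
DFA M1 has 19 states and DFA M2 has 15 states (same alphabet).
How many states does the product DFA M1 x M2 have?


Product construction pairs every M1 state with every M2 state.
19 * 15 = 285

285


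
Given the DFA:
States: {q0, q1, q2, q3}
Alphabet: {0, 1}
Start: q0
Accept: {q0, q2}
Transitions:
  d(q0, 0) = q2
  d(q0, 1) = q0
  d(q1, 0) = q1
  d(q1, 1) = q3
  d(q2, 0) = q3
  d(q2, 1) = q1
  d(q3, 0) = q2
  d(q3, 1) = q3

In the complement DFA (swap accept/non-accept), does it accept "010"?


Trace: q0 -> q2 -> q1 -> q1
Final: q1
Original accept: {q0, q2}
Complement: q1 is not in original accept

Yes, complement accepts (original rejects)


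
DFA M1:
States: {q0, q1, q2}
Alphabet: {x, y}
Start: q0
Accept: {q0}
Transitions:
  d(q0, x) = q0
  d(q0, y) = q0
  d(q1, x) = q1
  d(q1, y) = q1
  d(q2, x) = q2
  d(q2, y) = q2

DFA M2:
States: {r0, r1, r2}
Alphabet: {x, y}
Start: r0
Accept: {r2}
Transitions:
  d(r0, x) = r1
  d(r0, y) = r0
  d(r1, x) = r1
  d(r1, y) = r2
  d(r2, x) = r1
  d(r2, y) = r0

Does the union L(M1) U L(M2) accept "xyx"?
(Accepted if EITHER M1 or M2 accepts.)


M1: final=q0 accepted=True
M2: final=r1 accepted=False

Yes, union accepts


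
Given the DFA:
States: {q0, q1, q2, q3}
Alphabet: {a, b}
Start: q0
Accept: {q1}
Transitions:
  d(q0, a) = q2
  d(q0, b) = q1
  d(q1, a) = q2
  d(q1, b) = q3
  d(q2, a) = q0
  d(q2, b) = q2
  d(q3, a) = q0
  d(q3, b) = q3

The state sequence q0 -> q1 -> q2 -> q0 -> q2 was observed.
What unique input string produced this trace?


Trace back each transition to find the symbol:
  q0 --[b]--> q1
  q1 --[a]--> q2
  q2 --[a]--> q0
  q0 --[a]--> q2

"baaa"


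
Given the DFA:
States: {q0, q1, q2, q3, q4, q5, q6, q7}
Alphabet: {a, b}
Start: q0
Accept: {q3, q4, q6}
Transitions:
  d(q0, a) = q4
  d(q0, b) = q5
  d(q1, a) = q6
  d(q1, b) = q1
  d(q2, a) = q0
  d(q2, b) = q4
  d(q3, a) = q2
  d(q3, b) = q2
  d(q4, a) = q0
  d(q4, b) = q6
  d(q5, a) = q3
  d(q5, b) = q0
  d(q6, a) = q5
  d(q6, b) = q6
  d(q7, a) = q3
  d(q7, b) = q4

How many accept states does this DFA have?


Accept states listed: {q3, q4, q6}
Counting: q3(1) q4(2) q6(3)

3


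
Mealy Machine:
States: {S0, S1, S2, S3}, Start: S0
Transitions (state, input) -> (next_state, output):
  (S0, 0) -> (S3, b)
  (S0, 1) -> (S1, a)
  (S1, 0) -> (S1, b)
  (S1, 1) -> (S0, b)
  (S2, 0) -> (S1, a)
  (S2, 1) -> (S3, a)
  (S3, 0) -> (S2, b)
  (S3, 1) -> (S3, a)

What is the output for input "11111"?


Step-by-step:
  (S0, 1) -> (S1, a)
  (S1, 1) -> (S0, b)
  (S0, 1) -> (S1, a)
  (S1, 1) -> (S0, b)
  (S0, 1) -> (S1, a)

"ababa"


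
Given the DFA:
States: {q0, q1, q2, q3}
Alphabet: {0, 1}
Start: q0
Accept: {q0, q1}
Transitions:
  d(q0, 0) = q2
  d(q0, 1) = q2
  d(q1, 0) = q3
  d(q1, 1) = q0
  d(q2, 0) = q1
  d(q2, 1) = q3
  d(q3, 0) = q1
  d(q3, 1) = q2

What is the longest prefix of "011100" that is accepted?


Run the DFA, marking each prefix where the state is accepting:
  "" -> q0 [accept]
  "0" -> q2 [reject]
  "01" -> q3 [reject]
  "011" -> q2 [reject]
  "0111" -> q3 [reject]
  "01110" -> q1 [accept]
  "011100" -> q3 [reject]

"01110"


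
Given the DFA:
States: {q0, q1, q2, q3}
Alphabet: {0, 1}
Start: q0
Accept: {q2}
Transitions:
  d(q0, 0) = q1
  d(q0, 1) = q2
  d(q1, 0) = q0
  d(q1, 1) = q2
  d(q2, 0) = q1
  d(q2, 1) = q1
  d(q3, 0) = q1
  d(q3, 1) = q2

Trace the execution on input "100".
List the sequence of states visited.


Input: 100
d(q0, 1) = q2
d(q2, 0) = q1
d(q1, 0) = q0


q0 -> q2 -> q1 -> q0


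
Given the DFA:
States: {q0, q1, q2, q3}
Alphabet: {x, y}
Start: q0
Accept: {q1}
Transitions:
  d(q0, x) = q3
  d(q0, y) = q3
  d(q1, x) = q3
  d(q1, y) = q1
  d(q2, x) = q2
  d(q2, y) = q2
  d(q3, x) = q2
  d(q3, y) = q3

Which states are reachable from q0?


BFS from q0:
  layer 0: {q0}
  layer 1: {q3}
  layer 2: {q2}

{q0, q2, q3}


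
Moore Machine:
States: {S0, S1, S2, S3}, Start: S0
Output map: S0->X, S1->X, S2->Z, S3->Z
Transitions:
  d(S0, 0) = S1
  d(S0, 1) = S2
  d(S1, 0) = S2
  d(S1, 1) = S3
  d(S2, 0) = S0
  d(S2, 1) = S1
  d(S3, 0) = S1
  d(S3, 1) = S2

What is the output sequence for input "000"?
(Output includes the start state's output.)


Start: S0 (output X)
  --0--> S1 (output X)
  --0--> S2 (output Z)
  --0--> S0 (output X)

"XXZX"


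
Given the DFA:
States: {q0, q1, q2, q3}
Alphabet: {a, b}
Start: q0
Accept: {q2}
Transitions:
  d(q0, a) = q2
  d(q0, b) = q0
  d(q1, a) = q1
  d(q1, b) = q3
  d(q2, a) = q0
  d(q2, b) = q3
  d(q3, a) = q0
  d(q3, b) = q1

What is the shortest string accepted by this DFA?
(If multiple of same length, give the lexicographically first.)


BFS by string length (lex-first path to each state shown):
  len 0: q0<-""
  len 1: q0<-"b", q2<-"a"
Found accept state at length 1.

"a"


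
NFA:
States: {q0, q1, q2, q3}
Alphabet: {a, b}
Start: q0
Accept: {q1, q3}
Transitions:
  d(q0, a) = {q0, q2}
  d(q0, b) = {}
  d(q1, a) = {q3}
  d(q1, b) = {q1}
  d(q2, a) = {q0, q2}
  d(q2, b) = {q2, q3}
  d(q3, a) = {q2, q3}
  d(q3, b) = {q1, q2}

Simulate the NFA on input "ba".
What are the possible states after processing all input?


Start: {q0}
  --b--> {}
  --a--> {}

{} (empty set, no valid transitions)


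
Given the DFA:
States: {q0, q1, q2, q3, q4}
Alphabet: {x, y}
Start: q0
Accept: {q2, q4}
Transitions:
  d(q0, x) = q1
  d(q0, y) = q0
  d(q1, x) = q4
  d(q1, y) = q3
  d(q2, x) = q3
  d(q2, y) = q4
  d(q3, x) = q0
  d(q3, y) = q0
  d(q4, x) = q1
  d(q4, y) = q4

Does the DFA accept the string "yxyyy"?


Trace: q0 -> q0 -> q1 -> q3 -> q0 -> q0
Final state: q0
Accept states: {q2, q4}

No, rejected (final state q0 is not an accept state)


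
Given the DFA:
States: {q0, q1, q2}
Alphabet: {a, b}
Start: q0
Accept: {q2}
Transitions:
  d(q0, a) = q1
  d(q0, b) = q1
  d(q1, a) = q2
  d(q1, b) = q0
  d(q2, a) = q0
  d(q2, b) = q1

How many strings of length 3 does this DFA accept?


Enumerating all length-3 strings:
  "aaa" -> q0 [reject]
  "aab" -> q1 [reject]
  "aba" -> q1 [reject]
  "abb" -> q1 [reject]
  "baa" -> q0 [reject]
  "bab" -> q1 [reject]
  "bba" -> q1 [reject]
  "bbb" -> q1 [reject]

0 out of 8


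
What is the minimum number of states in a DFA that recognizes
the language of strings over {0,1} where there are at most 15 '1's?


States: count = 0, 1, ..., 15 (all accepting; 16 states), plus a dead state for count > 15.
Total: 16 + 1 = 17.

17


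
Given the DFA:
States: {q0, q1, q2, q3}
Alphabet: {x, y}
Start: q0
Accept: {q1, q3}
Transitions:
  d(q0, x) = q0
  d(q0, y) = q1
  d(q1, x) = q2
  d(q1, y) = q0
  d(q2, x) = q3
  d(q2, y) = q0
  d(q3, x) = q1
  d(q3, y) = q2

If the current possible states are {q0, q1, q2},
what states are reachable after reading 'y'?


Apply transition on 'y' from each current state:
  d(q0, y) = q1
  d(q1, y) = q0
  d(q2, y) = q0

{q0, q1}


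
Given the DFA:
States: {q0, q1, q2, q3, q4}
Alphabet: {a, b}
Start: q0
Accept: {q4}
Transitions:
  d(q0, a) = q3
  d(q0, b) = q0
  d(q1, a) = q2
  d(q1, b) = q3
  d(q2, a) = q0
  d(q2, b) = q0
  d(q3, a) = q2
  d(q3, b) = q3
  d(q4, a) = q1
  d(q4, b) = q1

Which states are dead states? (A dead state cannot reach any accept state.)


Forward reachability from each state:
  q0 -> reaches {q0, q2, q3}, no accept state (dead)
  q1 -> reaches {q0, q1, q2, q3}, no accept state (dead)
  q2 -> reaches {q0, q2, q3}, no accept state (dead)
  q3 -> reaches {q0, q2, q3}, no accept state (dead)
  q4 -> reaches accept state q4 (live)

{q0, q1, q2, q3}


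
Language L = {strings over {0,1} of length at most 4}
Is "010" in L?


length = 3

Yes, "010" is in L


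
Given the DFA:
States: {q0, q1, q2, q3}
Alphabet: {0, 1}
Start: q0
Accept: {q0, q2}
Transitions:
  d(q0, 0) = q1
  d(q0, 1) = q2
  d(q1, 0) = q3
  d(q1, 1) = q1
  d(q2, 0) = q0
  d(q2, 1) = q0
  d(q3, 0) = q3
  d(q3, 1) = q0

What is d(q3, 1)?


Looking up transition d(q3, 1)

q0


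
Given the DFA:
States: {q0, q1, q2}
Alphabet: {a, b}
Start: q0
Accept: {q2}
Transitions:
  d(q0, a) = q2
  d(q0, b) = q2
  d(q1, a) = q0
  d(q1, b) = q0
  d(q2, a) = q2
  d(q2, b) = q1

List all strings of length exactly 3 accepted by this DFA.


All strings of length 3: 8 total
Accepted: 2

"aaa", "baa"


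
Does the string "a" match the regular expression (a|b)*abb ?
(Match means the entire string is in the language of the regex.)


|string| = 1; first = 'a'; last = 'a'

No, "a" does not match (a|b)*abb


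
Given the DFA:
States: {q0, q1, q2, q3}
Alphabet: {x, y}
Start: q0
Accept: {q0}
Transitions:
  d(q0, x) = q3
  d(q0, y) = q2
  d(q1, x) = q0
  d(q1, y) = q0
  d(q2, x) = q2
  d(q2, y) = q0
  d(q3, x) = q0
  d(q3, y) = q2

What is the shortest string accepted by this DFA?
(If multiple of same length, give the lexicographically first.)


BFS by string length (lex-first path to each state shown):
  len 0: q0<-""
Found accept state at length 0.

"" (empty string)


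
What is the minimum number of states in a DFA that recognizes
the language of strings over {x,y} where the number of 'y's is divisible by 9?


States track (count of 'y') mod 9.
Need 9 states: one per remainder 0..8; accept = remainder 0.

9


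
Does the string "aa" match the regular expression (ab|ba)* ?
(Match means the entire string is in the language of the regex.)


|string| = 2; first = 'a'; last = 'a'

No, "aa" does not match (ab|ba)*


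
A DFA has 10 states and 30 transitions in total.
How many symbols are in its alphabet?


Each state has exactly one transition per symbol.
|alphabet| = transitions / states = 30 / 10 = 3

3


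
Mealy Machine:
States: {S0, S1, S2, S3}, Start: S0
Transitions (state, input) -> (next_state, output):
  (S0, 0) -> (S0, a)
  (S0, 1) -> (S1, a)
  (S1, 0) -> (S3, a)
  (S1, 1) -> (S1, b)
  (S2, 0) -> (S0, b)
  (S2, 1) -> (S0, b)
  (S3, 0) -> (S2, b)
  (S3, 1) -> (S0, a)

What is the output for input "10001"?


Step-by-step:
  (S0, 1) -> (S1, a)
  (S1, 0) -> (S3, a)
  (S3, 0) -> (S2, b)
  (S2, 0) -> (S0, b)
  (S0, 1) -> (S1, a)

"aabba"


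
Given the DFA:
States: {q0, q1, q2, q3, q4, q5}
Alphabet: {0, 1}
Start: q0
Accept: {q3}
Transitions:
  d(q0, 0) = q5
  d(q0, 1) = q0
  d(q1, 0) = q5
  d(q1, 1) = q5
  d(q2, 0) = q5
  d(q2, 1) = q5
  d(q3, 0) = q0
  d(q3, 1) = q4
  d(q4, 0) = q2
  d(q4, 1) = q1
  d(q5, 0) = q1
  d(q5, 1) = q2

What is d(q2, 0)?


Looking up transition d(q2, 0)

q5


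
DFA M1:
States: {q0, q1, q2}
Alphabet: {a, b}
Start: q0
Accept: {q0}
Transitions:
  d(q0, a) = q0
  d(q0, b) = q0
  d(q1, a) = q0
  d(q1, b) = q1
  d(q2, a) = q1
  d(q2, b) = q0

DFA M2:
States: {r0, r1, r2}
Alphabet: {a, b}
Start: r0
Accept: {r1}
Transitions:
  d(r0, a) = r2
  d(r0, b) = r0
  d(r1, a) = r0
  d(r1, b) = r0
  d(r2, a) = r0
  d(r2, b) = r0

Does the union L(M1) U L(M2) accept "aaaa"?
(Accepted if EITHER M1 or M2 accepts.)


M1: final=q0 accepted=True
M2: final=r0 accepted=False

Yes, union accepts


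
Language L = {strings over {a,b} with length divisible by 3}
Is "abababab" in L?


length = 8; 8 mod 3 = 2

No, "abababab" is not in L


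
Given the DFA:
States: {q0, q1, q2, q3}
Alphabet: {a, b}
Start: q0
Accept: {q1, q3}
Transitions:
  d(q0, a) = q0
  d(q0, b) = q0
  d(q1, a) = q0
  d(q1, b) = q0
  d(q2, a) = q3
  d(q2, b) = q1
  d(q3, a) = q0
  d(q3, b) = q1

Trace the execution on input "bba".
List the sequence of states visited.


Input: bba
d(q0, b) = q0
d(q0, b) = q0
d(q0, a) = q0


q0 -> q0 -> q0 -> q0


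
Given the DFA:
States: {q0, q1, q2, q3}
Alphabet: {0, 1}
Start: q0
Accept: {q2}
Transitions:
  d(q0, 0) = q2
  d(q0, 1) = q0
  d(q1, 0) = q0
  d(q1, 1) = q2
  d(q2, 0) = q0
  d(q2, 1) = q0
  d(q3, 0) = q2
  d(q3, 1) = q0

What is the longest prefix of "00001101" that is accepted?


Run the DFA, marking each prefix where the state is accepting:
  "" -> q0 [reject]
  "0" -> q2 [accept]
  "00" -> q0 [reject]
  "000" -> q2 [accept]
  "0000" -> q0 [reject]
  "00001" -> q0 [reject]
  "000011" -> q0 [reject]
  "0000110" -> q2 [accept]
  "00001101" -> q0 [reject]

"0000110"


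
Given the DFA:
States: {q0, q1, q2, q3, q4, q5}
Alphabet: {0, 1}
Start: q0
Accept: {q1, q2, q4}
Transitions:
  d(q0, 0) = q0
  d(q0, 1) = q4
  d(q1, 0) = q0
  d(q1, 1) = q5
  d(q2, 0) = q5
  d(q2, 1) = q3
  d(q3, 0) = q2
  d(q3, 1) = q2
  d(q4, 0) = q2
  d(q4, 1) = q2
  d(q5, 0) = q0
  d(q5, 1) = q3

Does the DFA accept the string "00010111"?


Trace: q0 -> q0 -> q0 -> q0 -> q4 -> q2 -> q3 -> q2 -> q3
Final state: q3
Accept states: {q1, q2, q4}

No, rejected (final state q3 is not an accept state)


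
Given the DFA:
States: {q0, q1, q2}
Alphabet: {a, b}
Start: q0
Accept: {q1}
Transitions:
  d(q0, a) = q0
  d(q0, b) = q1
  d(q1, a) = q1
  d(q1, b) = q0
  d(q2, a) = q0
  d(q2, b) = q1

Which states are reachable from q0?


BFS from q0:
  layer 0: {q0}
  layer 1: {q1}

{q0, q1}


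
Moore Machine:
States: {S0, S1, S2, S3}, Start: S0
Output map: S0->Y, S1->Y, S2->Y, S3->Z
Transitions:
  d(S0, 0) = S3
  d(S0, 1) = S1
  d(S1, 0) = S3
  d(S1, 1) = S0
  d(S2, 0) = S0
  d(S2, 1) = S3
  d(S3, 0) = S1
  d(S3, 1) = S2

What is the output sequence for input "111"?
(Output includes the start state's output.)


Start: S0 (output Y)
  --1--> S1 (output Y)
  --1--> S0 (output Y)
  --1--> S1 (output Y)

"YYYY"


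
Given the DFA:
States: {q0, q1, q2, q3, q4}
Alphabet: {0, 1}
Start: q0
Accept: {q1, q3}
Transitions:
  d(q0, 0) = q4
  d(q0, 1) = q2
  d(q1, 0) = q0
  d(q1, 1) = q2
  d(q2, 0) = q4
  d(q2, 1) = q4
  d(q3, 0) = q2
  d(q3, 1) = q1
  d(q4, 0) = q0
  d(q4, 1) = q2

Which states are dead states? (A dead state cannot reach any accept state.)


Forward reachability from each state:
  q0 -> reaches {q0, q2, q4}, no accept state (dead)
  q1 -> reaches accept state q1 (live)
  q2 -> reaches {q0, q2, q4}, no accept state (dead)
  q3 -> reaches accept state q1 (live)
  q4 -> reaches {q0, q2, q4}, no accept state (dead)

{q0, q2, q4}


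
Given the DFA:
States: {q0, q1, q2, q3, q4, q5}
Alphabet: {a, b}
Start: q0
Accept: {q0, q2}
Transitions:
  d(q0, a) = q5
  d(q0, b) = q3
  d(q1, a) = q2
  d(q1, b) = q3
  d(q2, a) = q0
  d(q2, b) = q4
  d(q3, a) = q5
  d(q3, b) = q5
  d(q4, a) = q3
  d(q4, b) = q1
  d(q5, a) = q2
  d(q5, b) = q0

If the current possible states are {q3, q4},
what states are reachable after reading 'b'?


Apply transition on 'b' from each current state:
  d(q3, b) = q5
  d(q4, b) = q1

{q1, q5}


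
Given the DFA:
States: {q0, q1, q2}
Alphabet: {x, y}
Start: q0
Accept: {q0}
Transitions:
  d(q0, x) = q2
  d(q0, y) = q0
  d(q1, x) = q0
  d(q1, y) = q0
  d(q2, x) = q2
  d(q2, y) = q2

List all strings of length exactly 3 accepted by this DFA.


All strings of length 3: 8 total
Accepted: 1

"yyy"


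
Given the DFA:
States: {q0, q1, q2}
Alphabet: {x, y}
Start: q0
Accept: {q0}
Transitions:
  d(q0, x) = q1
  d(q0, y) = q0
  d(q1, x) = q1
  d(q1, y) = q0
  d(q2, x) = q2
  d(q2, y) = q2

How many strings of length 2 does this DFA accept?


Enumerating all length-2 strings:
  "xx" -> q1 [reject]
  "xy" -> q0 [accept]
  "yx" -> q1 [reject]
  "yy" -> q0 [accept]

2 out of 4


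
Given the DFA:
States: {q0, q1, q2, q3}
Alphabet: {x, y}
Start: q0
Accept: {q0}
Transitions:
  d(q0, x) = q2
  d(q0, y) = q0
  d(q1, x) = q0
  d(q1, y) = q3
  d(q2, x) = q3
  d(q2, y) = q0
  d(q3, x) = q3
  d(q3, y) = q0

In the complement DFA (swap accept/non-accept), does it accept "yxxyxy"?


Trace: q0 -> q0 -> q2 -> q3 -> q0 -> q2 -> q0
Final: q0
Original accept: {q0}
Complement: q0 is in original accept

No, complement rejects (original accepts)


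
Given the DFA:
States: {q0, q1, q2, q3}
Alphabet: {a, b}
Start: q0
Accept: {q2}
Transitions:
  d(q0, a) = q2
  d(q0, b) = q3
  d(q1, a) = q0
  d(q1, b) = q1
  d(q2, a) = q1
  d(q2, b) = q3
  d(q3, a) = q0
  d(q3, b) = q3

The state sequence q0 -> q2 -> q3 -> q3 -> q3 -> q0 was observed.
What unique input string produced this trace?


Trace back each transition to find the symbol:
  q0 --[a]--> q2
  q2 --[b]--> q3
  q3 --[b]--> q3
  q3 --[b]--> q3
  q3 --[a]--> q0

"abbba"


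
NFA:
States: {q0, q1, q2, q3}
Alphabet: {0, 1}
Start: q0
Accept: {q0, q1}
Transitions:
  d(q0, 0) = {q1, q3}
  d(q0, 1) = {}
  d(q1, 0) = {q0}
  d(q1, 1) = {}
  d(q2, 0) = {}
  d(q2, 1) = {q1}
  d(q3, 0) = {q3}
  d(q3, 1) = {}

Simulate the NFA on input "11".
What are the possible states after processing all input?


Start: {q0}
  --1--> {}
  --1--> {}

{} (empty set, no valid transitions)


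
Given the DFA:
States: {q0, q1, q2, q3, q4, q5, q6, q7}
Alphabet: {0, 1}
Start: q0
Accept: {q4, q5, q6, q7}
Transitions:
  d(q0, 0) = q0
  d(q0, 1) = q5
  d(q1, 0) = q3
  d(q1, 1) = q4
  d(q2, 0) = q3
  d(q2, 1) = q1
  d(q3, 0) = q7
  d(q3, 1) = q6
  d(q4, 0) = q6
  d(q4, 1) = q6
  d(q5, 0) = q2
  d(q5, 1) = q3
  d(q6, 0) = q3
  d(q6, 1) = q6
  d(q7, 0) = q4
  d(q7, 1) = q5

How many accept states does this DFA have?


Accept states listed: {q4, q5, q6, q7}
Counting: q4(1) q5(2) q6(3) q7(4)

4


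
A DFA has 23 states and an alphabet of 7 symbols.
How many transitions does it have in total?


Each state has exactly one transition per symbol.
23 * 7 = 161

161


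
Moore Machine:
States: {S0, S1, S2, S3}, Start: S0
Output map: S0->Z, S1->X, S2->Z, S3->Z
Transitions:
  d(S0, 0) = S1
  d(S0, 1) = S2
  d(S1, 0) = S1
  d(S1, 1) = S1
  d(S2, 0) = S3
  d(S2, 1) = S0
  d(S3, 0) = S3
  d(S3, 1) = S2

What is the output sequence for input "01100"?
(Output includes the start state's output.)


Start: S0 (output Z)
  --0--> S1 (output X)
  --1--> S1 (output X)
  --1--> S1 (output X)
  --0--> S1 (output X)
  --0--> S1 (output X)

"ZXXXXX"


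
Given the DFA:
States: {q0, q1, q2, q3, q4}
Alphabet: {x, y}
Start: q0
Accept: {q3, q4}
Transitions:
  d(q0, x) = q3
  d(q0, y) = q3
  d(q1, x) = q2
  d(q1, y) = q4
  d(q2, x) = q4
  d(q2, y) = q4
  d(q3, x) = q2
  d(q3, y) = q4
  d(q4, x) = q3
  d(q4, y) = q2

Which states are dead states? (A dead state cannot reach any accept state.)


Forward reachability from each state:
  q0 -> reaches accept state q3 (live)
  q1 -> reaches accept state q3 (live)
  q2 -> reaches accept state q3 (live)
  q3 -> reaches accept state q3 (live)
  q4 -> reaches accept state q3 (live)

None (all states can reach an accept state)


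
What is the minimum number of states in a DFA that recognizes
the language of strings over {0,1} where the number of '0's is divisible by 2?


States track (count of '0') mod 2.
Need 2 states: one per remainder 0..1; accept = remainder 0.

2


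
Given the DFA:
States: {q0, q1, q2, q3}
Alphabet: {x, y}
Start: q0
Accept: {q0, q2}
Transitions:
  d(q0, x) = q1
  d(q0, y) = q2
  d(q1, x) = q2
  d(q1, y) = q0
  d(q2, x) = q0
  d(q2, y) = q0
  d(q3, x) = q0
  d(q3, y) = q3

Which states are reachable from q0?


BFS from q0:
  layer 0: {q0}
  layer 1: {q1, q2}

{q0, q1, q2}


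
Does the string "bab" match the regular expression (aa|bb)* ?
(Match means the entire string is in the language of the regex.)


|string| = 3; first = 'b'; last = 'b'

No, "bab" does not match (aa|bb)*


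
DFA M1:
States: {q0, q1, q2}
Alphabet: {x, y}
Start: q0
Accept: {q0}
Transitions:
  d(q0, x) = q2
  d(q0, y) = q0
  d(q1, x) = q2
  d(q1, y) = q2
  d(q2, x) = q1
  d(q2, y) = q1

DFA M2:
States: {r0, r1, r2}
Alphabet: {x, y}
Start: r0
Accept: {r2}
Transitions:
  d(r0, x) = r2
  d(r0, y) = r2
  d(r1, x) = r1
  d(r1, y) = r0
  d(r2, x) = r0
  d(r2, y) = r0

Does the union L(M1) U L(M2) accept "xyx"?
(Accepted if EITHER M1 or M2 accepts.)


M1: final=q2 accepted=False
M2: final=r2 accepted=True

Yes, union accepts


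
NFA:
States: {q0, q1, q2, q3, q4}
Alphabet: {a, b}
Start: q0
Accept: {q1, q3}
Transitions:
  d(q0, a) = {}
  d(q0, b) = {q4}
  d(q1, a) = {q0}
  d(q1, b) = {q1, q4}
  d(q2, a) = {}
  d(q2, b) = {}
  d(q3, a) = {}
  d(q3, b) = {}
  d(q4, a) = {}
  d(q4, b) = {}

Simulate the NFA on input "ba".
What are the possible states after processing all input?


Start: {q0}
  --b--> {q4}
  --a--> {}

{} (empty set, no valid transitions)


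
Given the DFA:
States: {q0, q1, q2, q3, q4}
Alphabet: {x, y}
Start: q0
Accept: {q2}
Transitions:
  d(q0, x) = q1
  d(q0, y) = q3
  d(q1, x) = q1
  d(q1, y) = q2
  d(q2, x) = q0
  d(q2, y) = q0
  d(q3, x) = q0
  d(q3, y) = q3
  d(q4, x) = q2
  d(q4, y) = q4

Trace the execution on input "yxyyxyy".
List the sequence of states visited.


Input: yxyyxyy
d(q0, y) = q3
d(q3, x) = q0
d(q0, y) = q3
d(q3, y) = q3
d(q3, x) = q0
d(q0, y) = q3
d(q3, y) = q3


q0 -> q3 -> q0 -> q3 -> q3 -> q0 -> q3 -> q3


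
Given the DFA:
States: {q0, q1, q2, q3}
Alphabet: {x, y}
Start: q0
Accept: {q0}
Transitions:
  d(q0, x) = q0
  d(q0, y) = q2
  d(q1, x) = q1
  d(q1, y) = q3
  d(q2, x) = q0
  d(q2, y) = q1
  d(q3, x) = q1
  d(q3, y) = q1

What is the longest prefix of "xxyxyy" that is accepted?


Run the DFA, marking each prefix where the state is accepting:
  "" -> q0 [accept]
  "x" -> q0 [accept]
  "xx" -> q0 [accept]
  "xxy" -> q2 [reject]
  "xxyx" -> q0 [accept]
  "xxyxy" -> q2 [reject]
  "xxyxyy" -> q1 [reject]

"xxyx"


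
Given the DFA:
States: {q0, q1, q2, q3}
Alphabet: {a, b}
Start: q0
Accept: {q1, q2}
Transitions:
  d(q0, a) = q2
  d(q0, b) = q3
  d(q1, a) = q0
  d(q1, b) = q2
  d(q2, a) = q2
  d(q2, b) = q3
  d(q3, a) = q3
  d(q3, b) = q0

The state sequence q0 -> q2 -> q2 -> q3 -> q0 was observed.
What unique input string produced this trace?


Trace back each transition to find the symbol:
  q0 --[a]--> q2
  q2 --[a]--> q2
  q2 --[b]--> q3
  q3 --[b]--> q0

"aabb"


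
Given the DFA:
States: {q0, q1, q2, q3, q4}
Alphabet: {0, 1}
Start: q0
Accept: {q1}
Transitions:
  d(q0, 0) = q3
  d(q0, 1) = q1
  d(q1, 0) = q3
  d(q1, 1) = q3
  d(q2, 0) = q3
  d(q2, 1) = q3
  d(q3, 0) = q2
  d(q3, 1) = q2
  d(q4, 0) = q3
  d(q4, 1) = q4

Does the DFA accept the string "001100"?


Trace: q0 -> q3 -> q2 -> q3 -> q2 -> q3 -> q2
Final state: q2
Accept states: {q1}

No, rejected (final state q2 is not an accept state)


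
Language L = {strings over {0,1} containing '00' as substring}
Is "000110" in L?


'00' occurs at index 0

Yes, "000110" is in L


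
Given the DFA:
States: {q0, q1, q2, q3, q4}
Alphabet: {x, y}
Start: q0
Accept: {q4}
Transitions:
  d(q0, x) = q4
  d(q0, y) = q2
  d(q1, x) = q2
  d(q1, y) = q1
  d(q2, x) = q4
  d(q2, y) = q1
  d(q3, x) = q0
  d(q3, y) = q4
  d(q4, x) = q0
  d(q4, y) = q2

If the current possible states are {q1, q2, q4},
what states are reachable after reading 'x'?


Apply transition on 'x' from each current state:
  d(q1, x) = q2
  d(q2, x) = q4
  d(q4, x) = q0

{q0, q2, q4}


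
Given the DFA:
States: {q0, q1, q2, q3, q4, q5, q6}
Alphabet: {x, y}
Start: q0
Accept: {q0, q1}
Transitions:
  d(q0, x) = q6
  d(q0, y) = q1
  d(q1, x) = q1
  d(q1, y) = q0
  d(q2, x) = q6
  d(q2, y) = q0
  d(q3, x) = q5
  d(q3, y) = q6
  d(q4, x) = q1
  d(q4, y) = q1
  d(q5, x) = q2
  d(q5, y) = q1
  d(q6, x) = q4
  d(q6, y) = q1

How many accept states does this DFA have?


Accept states listed: {q0, q1}
Counting: q0(1) q1(2)

2


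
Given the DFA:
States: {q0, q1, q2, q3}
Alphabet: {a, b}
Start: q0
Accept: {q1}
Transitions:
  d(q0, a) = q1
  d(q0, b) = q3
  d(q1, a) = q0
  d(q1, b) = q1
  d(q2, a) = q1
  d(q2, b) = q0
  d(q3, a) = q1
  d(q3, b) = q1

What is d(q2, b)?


Looking up transition d(q2, b)

q0


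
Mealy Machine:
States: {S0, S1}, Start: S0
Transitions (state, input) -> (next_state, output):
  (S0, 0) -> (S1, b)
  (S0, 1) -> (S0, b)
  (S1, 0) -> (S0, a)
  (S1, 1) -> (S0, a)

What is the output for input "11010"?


Step-by-step:
  (S0, 1) -> (S0, b)
  (S0, 1) -> (S0, b)
  (S0, 0) -> (S1, b)
  (S1, 1) -> (S0, a)
  (S0, 0) -> (S1, b)

"bbbab"


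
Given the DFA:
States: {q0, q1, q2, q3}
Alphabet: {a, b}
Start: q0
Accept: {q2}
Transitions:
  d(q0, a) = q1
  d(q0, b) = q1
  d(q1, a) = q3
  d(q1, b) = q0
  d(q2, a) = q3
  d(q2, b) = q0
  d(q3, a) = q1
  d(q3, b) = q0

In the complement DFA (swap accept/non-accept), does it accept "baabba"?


Trace: q0 -> q1 -> q3 -> q1 -> q0 -> q1 -> q3
Final: q3
Original accept: {q2}
Complement: q3 is not in original accept

Yes, complement accepts (original rejects)


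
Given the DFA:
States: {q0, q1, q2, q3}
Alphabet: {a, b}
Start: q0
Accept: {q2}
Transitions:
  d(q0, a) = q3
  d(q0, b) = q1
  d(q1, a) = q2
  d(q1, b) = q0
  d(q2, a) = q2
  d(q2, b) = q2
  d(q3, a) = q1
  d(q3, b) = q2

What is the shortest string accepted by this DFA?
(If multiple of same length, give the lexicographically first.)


BFS by string length (lex-first path to each state shown):
  len 0: q0<-""
  len 1: q1<-"b", q3<-"a"
  len 2: q0<-"bb", q1<-"aa", q2<-"ab"
Found accept state at length 2.

"ab"


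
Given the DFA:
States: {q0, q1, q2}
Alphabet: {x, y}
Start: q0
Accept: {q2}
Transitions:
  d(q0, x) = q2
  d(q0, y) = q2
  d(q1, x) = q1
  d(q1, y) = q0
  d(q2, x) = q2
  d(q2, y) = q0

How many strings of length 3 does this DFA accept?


Enumerating all length-3 strings:
  "xxx" -> q2 [accept]
  "xxy" -> q0 [reject]
  "xyx" -> q2 [accept]
  "xyy" -> q2 [accept]
  "yxx" -> q2 [accept]
  "yxy" -> q0 [reject]
  "yyx" -> q2 [accept]
  "yyy" -> q2 [accept]

6 out of 8


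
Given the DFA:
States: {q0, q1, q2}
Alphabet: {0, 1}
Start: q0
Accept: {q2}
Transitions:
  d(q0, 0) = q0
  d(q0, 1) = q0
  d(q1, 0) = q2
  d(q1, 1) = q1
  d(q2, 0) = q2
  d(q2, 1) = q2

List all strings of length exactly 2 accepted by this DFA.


All strings of length 2: 4 total
Accepted: 0

None


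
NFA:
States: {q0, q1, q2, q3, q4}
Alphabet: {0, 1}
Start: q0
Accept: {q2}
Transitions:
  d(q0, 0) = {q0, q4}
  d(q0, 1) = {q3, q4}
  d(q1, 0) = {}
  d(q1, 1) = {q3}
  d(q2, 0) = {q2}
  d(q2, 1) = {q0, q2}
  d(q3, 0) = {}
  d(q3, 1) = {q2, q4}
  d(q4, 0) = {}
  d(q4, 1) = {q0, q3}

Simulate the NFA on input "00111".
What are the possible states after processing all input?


Start: {q0}
  --0--> {q0, q4}
  --0--> {q0, q4}
  --1--> {q0, q3, q4}
  --1--> {q0, q2, q3, q4}
  --1--> {q0, q2, q3, q4}

{q0, q2, q3, q4}


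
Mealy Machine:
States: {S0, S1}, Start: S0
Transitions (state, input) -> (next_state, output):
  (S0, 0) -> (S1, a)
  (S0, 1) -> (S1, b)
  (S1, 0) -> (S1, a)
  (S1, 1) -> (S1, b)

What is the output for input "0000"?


Step-by-step:
  (S0, 0) -> (S1, a)
  (S1, 0) -> (S1, a)
  (S1, 0) -> (S1, a)
  (S1, 0) -> (S1, a)

"aaaa"


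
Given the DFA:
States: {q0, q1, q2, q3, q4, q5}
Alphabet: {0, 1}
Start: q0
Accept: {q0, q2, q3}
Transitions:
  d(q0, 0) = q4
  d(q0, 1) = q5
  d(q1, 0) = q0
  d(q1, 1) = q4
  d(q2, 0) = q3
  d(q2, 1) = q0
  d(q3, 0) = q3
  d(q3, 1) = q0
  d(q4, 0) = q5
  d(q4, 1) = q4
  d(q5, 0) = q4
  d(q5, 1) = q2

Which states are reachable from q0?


BFS from q0:
  layer 0: {q0}
  layer 1: {q4, q5}
  layer 2: {q2}
  layer 3: {q3}

{q0, q2, q3, q4, q5}


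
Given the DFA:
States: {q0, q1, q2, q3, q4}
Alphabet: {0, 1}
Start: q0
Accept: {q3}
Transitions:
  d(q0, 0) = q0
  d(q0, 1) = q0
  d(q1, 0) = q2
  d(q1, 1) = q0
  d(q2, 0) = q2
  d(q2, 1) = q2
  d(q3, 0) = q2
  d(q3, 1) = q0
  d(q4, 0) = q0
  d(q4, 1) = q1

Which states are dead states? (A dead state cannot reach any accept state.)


Forward reachability from each state:
  q0 -> reaches {q0}, no accept state (dead)
  q1 -> reaches {q0, q1, q2}, no accept state (dead)
  q2 -> reaches {q2}, no accept state (dead)
  q3 -> reaches accept state q3 (live)
  q4 -> reaches {q0, q1, q2, q4}, no accept state (dead)

{q0, q1, q2, q4}


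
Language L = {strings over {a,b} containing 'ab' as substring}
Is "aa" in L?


'ab' does not occur

No, "aa" is not in L


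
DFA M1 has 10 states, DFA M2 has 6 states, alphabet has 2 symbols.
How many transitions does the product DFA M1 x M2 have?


Product DFA has 10 * 6 = 60 states.
Each has 2 transitions: 60 * 2 = 120

120


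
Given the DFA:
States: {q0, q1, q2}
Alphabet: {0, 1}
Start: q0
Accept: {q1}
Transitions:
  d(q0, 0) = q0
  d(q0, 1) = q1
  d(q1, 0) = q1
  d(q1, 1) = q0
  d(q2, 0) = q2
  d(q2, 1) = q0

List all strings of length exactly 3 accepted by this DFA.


All strings of length 3: 8 total
Accepted: 4

"001", "010", "100", "111"


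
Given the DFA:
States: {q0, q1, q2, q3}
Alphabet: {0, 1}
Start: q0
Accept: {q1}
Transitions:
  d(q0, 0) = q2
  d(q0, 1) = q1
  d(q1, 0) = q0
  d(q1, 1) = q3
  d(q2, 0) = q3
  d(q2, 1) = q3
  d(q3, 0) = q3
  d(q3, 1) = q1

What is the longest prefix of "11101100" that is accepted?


Run the DFA, marking each prefix where the state is accepting:
  "" -> q0 [reject]
  "1" -> q1 [accept]
  "11" -> q3 [reject]
  "111" -> q1 [accept]
  "1110" -> q0 [reject]
  "11101" -> q1 [accept]
  "111011" -> q3 [reject]
  "1110110" -> q3 [reject]
  "11101100" -> q3 [reject]

"11101"
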